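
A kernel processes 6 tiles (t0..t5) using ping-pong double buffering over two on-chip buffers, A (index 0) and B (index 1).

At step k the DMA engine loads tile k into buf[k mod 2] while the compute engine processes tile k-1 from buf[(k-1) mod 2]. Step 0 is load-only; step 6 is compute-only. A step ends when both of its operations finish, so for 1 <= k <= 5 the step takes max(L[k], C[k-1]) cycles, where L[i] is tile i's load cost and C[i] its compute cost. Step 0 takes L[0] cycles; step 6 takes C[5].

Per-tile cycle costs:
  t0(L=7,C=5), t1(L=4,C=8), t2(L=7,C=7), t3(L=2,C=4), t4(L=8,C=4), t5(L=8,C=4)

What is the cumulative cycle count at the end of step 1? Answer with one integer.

end_cycle[1] = 12

step 0: L[0]=7 → dur=7, Σ=7 | A=load:t0 B=idle [load-only]
step 1: L[1]=4 C[0]=5 → dur=5, Σ=12 | A=compute:t0 B=load:t1 [compute-bound]
step 2: L[2]=7 C[1]=8 → dur=8, Σ=20 | A=load:t2 B=compute:t1 [compute-bound]
step 3: L[3]=2 C[2]=7 → dur=7, Σ=27 | A=compute:t2 B=load:t3 [compute-bound]
step 4: L[4]=8 C[3]=4 → dur=8, Σ=35 | A=load:t4 B=compute:t3 [load-bound]
step 5: L[5]=8 C[4]=4 → dur=8, Σ=43 | A=compute:t4 B=load:t5 [load-bound]
step 6: C[5]=4 → dur=4, Σ=47 | A=idle B=compute:t5 [compute-only]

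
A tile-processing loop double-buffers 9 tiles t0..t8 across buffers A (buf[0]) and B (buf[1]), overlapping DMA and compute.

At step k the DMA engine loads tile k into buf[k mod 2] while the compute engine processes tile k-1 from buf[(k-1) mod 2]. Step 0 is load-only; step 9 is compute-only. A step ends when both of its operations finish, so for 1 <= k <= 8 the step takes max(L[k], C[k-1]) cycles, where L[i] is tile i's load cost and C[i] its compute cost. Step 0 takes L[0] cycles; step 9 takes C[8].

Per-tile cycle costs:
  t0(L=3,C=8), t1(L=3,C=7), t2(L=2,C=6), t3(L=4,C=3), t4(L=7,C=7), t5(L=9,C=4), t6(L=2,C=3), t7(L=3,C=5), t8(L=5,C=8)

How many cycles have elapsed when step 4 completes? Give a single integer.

k=0 load=t0/3c comp=- wait=3 total=3
k=1 load=t1/3c comp=t0/8c wait=8 total=11
k=2 load=t2/2c comp=t1/7c wait=7 total=18
k=3 load=t3/4c comp=t2/6c wait=6 total=24
k=4 load=t4/7c comp=t3/3c wait=7 total=31
k=5 load=t5/9c comp=t4/7c wait=9 total=40
k=6 load=t6/2c comp=t5/4c wait=4 total=44
k=7 load=t7/3c comp=t6/3c wait=3 total=47
k=8 load=t8/5c comp=t7/5c wait=5 total=52
k=9 load=- comp=t8/8c wait=8 total=60

end_cycle[4] = 31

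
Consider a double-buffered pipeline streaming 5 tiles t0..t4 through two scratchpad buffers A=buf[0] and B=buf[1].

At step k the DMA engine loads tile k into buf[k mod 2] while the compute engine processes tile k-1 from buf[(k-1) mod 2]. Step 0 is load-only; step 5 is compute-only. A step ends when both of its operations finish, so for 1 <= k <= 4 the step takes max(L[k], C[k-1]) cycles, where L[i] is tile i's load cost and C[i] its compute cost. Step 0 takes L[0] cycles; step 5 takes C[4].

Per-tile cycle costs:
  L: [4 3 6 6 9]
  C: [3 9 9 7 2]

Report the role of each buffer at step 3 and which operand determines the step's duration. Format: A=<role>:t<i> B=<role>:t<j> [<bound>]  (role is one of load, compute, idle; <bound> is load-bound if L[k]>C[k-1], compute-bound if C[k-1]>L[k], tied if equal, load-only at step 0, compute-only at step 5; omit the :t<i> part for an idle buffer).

step 3: A=compute:t2 B=load:t3 [compute-bound]

step 0: L[0]=4 → dur=4, Σ=4 | A=load:t0 B=idle [load-only]
step 1: L[1]=3 C[0]=3 → dur=3, Σ=7 | A=compute:t0 B=load:t1 [tied]
step 2: L[2]=6 C[1]=9 → dur=9, Σ=16 | A=load:t2 B=compute:t1 [compute-bound]
step 3: L[3]=6 C[2]=9 → dur=9, Σ=25 | A=compute:t2 B=load:t3 [compute-bound]
step 4: L[4]=9 C[3]=7 → dur=9, Σ=34 | A=load:t4 B=compute:t3 [load-bound]
step 5: C[4]=2 → dur=2, Σ=36 | A=compute:t4 B=idle [compute-only]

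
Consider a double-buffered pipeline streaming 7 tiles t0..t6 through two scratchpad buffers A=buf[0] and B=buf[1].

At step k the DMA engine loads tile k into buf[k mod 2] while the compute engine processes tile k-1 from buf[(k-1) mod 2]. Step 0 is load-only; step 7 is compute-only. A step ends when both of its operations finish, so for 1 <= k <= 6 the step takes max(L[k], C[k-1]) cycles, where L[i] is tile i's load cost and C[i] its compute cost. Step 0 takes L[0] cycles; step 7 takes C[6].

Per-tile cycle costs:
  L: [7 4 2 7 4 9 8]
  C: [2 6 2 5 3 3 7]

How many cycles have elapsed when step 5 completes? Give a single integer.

end_cycle[5] = 38

step 0: L[0]=7 → dur=7, Σ=7 | A=load:t0 B=idle [load-only]
step 1: L[1]=4 C[0]=2 → dur=4, Σ=11 | A=compute:t0 B=load:t1 [load-bound]
step 2: L[2]=2 C[1]=6 → dur=6, Σ=17 | A=load:t2 B=compute:t1 [compute-bound]
step 3: L[3]=7 C[2]=2 → dur=7, Σ=24 | A=compute:t2 B=load:t3 [load-bound]
step 4: L[4]=4 C[3]=5 → dur=5, Σ=29 | A=load:t4 B=compute:t3 [compute-bound]
step 5: L[5]=9 C[4]=3 → dur=9, Σ=38 | A=compute:t4 B=load:t5 [load-bound]
step 6: L[6]=8 C[5]=3 → dur=8, Σ=46 | A=load:t6 B=compute:t5 [load-bound]
step 7: C[6]=7 → dur=7, Σ=53 | A=compute:t6 B=idle [compute-only]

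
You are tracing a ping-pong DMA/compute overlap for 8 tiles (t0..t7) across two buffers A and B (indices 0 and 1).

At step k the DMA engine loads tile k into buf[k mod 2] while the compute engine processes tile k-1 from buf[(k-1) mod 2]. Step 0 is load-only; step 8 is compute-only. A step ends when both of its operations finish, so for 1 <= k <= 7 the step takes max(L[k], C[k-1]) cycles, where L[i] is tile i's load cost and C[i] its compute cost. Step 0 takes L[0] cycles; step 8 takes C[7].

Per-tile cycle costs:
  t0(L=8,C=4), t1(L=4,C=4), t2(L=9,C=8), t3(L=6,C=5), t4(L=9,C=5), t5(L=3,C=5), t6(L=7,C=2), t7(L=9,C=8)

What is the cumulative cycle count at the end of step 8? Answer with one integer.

step 0: L[0]=8 → dur=8, Σ=8 | A=load:t0 B=idle [load-only]
step 1: L[1]=4 C[0]=4 → dur=4, Σ=12 | A=compute:t0 B=load:t1 [tied]
step 2: L[2]=9 C[1]=4 → dur=9, Σ=21 | A=load:t2 B=compute:t1 [load-bound]
step 3: L[3]=6 C[2]=8 → dur=8, Σ=29 | A=compute:t2 B=load:t3 [compute-bound]
step 4: L[4]=9 C[3]=5 → dur=9, Σ=38 | A=load:t4 B=compute:t3 [load-bound]
step 5: L[5]=3 C[4]=5 → dur=5, Σ=43 | A=compute:t4 B=load:t5 [compute-bound]
step 6: L[6]=7 C[5]=5 → dur=7, Σ=50 | A=load:t6 B=compute:t5 [load-bound]
step 7: L[7]=9 C[6]=2 → dur=9, Σ=59 | A=compute:t6 B=load:t7 [load-bound]
step 8: C[7]=8 → dur=8, Σ=67 | A=idle B=compute:t7 [compute-only]

end_cycle[8] = 67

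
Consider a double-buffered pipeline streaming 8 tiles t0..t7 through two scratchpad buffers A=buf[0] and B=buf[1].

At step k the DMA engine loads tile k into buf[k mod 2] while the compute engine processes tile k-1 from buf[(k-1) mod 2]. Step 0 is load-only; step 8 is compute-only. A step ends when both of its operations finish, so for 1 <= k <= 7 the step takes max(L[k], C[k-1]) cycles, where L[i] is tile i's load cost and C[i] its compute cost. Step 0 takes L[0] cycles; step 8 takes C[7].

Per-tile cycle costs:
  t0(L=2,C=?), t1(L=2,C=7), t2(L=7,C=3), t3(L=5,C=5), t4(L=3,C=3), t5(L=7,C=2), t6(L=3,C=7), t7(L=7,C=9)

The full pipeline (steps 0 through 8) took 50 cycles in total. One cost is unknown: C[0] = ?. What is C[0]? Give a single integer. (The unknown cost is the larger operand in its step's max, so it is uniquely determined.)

C[0] = 5

step 0 → dur = L[0]=2 = 2
step 1 → dur = max(L[1]=2, C[0]=?) = C[0]  (unknown; binding)
step 2 → dur = max(L[2]=7, C[1]=7) = 7
step 3 → dur = max(L[3]=5, C[2]=3) = 5
step 4 → dur = max(L[4]=3, C[3]=5) = 5
step 5 → dur = max(L[5]=7, C[4]=3) = 7
step 6 → dur = max(L[6]=3, C[5]=2) = 3
step 7 → dur = max(L[7]=7, C[6]=7) = 7
step 8 → dur = C[7]=9 = 9
sum of known step durations = 45
dur[1] = total - known = 50 - 45 = 5
C[0] is the binding max in step 1, so C[0] = dur[1] = 5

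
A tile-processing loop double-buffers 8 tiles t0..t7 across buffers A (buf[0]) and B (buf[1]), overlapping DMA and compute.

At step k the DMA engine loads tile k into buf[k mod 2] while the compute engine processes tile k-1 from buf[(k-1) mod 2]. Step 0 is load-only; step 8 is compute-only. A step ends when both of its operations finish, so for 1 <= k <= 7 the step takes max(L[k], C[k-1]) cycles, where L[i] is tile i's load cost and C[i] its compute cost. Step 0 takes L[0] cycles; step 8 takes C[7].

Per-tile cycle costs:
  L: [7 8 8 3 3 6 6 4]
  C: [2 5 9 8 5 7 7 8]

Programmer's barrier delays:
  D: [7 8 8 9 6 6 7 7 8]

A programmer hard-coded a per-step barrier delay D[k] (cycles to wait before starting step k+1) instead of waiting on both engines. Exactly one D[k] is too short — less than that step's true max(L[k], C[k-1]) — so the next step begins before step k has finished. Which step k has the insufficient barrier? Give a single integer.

hazard at step 4

k=0 barrier L[0]=7→7c, D[0]=7 ok
k=1 barrier max(L[1]=8,C[0]=2)→8c, D[1]=8 ok
k=2 barrier max(L[2]=8,C[1]=5)→8c, D[2]=8 ok
k=3 barrier max(L[3]=3,C[2]=9)→9c, D[3]=9 ok
k=4 barrier max(L[4]=3,C[3]=8)→8c, D[4]=6 SHORT
k=5 barrier max(L[5]=6,C[4]=5)→6c, D[5]=6 ok
k=6 barrier max(L[6]=6,C[5]=7)→7c, D[6]=7 ok
k=7 barrier max(L[7]=4,C[6]=7)→7c, D[7]=7 ok
k=8 barrier C[7]=8→8c, D[8]=8 ok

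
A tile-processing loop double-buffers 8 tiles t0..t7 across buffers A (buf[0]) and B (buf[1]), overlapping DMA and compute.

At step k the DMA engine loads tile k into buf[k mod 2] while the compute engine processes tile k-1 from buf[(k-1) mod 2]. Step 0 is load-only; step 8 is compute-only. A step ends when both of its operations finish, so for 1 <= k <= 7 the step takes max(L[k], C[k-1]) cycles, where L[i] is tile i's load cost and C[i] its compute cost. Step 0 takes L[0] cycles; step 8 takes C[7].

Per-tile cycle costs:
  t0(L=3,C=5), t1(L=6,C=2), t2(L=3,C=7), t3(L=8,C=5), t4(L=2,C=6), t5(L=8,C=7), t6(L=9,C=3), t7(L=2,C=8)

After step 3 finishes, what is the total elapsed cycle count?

end_cycle[3] = 20

[0] DMA t0→A (3c) ∥ CU idle ⇒ 3c, clock 3
[1] DMA t1→B (6c) ∥ CU A:t0 (5c) ⇒ 6c, clock 9
[2] DMA t2→A (3c) ∥ CU B:t1 (2c) ⇒ 3c, clock 12
[3] DMA t3→B (8c) ∥ CU A:t2 (7c) ⇒ 8c, clock 20
[4] DMA t4→A (2c) ∥ CU B:t3 (5c) ⇒ 5c, clock 25
[5] DMA t5→B (8c) ∥ CU A:t4 (6c) ⇒ 8c, clock 33
[6] DMA t6→A (9c) ∥ CU B:t5 (7c) ⇒ 9c, clock 42
[7] DMA t7→B (2c) ∥ CU A:t6 (3c) ⇒ 3c, clock 45
[8] DMA idle ∥ CU B:t7 (8c) ⇒ 8c, clock 53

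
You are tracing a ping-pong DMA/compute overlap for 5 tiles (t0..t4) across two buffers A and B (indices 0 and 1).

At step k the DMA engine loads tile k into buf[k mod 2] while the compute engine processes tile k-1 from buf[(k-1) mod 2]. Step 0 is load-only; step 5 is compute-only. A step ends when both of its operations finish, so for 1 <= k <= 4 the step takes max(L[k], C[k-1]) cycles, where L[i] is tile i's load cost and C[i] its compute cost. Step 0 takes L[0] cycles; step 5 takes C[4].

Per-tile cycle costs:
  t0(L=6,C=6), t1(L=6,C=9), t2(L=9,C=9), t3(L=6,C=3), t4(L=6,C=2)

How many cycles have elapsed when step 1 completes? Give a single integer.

k=0 load=t0/6c comp=- wait=6 total=6
k=1 load=t1/6c comp=t0/6c wait=6 total=12
k=2 load=t2/9c comp=t1/9c wait=9 total=21
k=3 load=t3/6c comp=t2/9c wait=9 total=30
k=4 load=t4/6c comp=t3/3c wait=6 total=36
k=5 load=- comp=t4/2c wait=2 total=38

end_cycle[1] = 12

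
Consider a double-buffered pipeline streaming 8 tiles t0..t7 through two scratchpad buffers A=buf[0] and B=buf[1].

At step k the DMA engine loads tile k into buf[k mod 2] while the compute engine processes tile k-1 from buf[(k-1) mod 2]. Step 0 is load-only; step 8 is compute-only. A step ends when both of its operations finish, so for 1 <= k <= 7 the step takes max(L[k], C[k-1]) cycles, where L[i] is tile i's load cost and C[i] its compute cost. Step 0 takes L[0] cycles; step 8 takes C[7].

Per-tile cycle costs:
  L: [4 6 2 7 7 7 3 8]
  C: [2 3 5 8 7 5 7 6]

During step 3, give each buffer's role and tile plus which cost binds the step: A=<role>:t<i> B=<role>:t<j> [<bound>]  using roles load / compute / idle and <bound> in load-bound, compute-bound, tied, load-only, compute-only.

  0. 4=4c; end=4; A:t0 B:-
  1. max(6,2)=6c; end=10; A:t0 B:t1
  2. max(2,3)=3c; end=13; A:t2 B:t1
  3. max(7,5)=7c; end=20; A:t2 B:t3
  4. max(7,8)=8c; end=28; A:t4 B:t3
  5. max(7,7)=7c; end=35; A:t4 B:t5
  6. max(3,5)=5c; end=40; A:t6 B:t5
  7. max(8,7)=8c; end=48; A:t6 B:t7
  8. 6=6c; end=54; A:t6 B:t7

step 3: A=compute:t2 B=load:t3 [load-bound]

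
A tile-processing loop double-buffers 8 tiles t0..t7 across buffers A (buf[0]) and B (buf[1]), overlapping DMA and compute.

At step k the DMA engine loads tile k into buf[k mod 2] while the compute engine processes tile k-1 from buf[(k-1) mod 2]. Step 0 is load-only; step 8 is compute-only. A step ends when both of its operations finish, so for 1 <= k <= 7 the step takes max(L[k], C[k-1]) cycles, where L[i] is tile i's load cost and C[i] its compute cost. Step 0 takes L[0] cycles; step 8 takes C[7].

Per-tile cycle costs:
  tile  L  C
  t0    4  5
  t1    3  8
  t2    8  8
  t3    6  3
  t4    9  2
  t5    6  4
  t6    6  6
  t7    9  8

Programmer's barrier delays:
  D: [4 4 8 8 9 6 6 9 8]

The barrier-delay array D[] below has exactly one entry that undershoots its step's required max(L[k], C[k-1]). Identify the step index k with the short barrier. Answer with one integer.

hazard at step 1

[0] required=L[0]=4=4 vs D=4 ok
[1] required=max(L[1]=3,C[0]=5)=5 vs D=4 SHORT
[2] required=max(L[2]=8,C[1]=8)=8 vs D=8 ok
[3] required=max(L[3]=6,C[2]=8)=8 vs D=8 ok
[4] required=max(L[4]=9,C[3]=3)=9 vs D=9 ok
[5] required=max(L[5]=6,C[4]=2)=6 vs D=6 ok
[6] required=max(L[6]=6,C[5]=4)=6 vs D=6 ok
[7] required=max(L[7]=9,C[6]=6)=9 vs D=9 ok
[8] required=C[7]=8=8 vs D=8 ok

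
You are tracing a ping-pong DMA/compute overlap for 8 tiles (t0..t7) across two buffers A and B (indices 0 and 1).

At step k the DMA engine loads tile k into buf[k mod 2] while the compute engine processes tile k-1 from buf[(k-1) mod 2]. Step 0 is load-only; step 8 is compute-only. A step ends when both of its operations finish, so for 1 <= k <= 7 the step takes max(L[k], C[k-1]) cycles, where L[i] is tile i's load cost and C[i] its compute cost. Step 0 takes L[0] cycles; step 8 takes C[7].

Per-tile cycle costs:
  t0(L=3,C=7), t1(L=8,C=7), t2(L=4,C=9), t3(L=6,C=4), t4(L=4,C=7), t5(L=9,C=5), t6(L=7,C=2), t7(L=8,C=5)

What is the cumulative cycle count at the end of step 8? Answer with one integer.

step 0: L[0]=3 → dur=3, Σ=3 | A=load:t0 B=idle [load-only]
step 1: L[1]=8 C[0]=7 → dur=8, Σ=11 | A=compute:t0 B=load:t1 [load-bound]
step 2: L[2]=4 C[1]=7 → dur=7, Σ=18 | A=load:t2 B=compute:t1 [compute-bound]
step 3: L[3]=6 C[2]=9 → dur=9, Σ=27 | A=compute:t2 B=load:t3 [compute-bound]
step 4: L[4]=4 C[3]=4 → dur=4, Σ=31 | A=load:t4 B=compute:t3 [tied]
step 5: L[5]=9 C[4]=7 → dur=9, Σ=40 | A=compute:t4 B=load:t5 [load-bound]
step 6: L[6]=7 C[5]=5 → dur=7, Σ=47 | A=load:t6 B=compute:t5 [load-bound]
step 7: L[7]=8 C[6]=2 → dur=8, Σ=55 | A=compute:t6 B=load:t7 [load-bound]
step 8: C[7]=5 → dur=5, Σ=60 | A=idle B=compute:t7 [compute-only]

end_cycle[8] = 60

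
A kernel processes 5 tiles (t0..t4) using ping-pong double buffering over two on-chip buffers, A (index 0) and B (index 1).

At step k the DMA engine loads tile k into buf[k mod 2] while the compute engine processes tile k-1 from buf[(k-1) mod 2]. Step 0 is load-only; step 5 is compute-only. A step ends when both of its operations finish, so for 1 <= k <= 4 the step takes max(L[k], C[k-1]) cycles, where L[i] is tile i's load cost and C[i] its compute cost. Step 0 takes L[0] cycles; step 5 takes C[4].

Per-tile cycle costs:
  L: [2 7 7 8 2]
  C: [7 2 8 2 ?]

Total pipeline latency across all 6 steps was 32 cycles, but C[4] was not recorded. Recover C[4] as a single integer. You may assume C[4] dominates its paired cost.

C[4] = 6

step 0: dur = L[0]=2 = 2
step 1: dur = max(L[1]=7, C[0]=7) = 7
step 2: dur = max(L[2]=7, C[1]=2) = 7
step 3: dur = max(L[3]=8, C[2]=8) = 8
step 4: dur = max(L[4]=2, C[3]=2) = 2
step 5: dur = C[4]=? = C[4]  (unknown; binding)
sum of known step durations = 26
dur[5] = total - known = 32 - 26 = 6
C[4] is the binding max in step 5, so C[4] = dur[5] = 6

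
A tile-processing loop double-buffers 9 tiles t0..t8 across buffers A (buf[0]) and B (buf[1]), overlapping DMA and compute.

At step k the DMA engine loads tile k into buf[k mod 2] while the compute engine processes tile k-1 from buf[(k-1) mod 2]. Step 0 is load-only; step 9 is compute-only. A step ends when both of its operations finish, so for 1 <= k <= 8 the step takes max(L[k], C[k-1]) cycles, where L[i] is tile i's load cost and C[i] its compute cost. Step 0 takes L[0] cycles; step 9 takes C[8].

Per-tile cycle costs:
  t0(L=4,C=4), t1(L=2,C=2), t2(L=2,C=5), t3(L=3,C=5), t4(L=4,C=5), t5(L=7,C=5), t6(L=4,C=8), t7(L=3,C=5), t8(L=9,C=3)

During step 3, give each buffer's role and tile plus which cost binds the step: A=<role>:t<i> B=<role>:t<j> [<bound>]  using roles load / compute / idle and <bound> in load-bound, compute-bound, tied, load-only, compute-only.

[0] DMA t0→A (4c) ∥ CU idle ⇒ 4c, clock 4
[1] DMA t1→B (2c) ∥ CU A:t0 (4c) ⇒ 4c, clock 8
[2] DMA t2→A (2c) ∥ CU B:t1 (2c) ⇒ 2c, clock 10
[3] DMA t3→B (3c) ∥ CU A:t2 (5c) ⇒ 5c, clock 15
[4] DMA t4→A (4c) ∥ CU B:t3 (5c) ⇒ 5c, clock 20
[5] DMA t5→B (7c) ∥ CU A:t4 (5c) ⇒ 7c, clock 27
[6] DMA t6→A (4c) ∥ CU B:t5 (5c) ⇒ 5c, clock 32
[7] DMA t7→B (3c) ∥ CU A:t6 (8c) ⇒ 8c, clock 40
[8] DMA t8→A (9c) ∥ CU B:t7 (5c) ⇒ 9c, clock 49
[9] DMA idle ∥ CU A:t8 (3c) ⇒ 3c, clock 52

step 3: A=compute:t2 B=load:t3 [compute-bound]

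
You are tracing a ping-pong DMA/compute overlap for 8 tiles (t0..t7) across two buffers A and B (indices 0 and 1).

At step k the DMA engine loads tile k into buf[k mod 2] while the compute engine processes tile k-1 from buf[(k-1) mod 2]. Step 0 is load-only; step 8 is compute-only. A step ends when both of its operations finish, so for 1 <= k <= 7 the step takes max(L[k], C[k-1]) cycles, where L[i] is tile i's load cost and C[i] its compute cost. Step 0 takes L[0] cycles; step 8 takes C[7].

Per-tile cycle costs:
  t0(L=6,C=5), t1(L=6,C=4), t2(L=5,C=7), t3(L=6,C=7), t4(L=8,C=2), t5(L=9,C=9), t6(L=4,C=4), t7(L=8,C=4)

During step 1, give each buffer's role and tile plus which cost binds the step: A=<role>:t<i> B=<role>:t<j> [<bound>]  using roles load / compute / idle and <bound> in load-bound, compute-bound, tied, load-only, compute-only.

step 1: A=compute:t0 B=load:t1 [load-bound]

  0. 6=6c; end=6; A:t0 B:-
  1. max(6,5)=6c; end=12; A:t0 B:t1
  2. max(5,4)=5c; end=17; A:t2 B:t1
  3. max(6,7)=7c; end=24; A:t2 B:t3
  4. max(8,7)=8c; end=32; A:t4 B:t3
  5. max(9,2)=9c; end=41; A:t4 B:t5
  6. max(4,9)=9c; end=50; A:t6 B:t5
  7. max(8,4)=8c; end=58; A:t6 B:t7
  8. 4=4c; end=62; A:t6 B:t7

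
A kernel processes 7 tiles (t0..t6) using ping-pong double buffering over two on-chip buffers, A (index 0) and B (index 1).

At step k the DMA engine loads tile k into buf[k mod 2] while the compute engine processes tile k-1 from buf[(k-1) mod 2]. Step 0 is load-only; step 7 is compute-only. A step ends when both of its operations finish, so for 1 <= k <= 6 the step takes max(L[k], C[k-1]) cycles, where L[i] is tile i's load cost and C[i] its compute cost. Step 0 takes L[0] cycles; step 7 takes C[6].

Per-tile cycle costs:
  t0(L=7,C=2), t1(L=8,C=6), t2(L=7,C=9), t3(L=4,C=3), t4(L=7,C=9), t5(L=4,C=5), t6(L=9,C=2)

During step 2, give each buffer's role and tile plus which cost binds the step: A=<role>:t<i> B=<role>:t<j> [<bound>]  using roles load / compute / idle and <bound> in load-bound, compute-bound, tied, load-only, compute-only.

step 2: A=load:t2 B=compute:t1 [load-bound]

k=0 load=t0/7c comp=- wait=7 total=7
k=1 load=t1/8c comp=t0/2c wait=8 total=15
k=2 load=t2/7c comp=t1/6c wait=7 total=22
k=3 load=t3/4c comp=t2/9c wait=9 total=31
k=4 load=t4/7c comp=t3/3c wait=7 total=38
k=5 load=t5/4c comp=t4/9c wait=9 total=47
k=6 load=t6/9c comp=t5/5c wait=9 total=56
k=7 load=- comp=t6/2c wait=2 total=58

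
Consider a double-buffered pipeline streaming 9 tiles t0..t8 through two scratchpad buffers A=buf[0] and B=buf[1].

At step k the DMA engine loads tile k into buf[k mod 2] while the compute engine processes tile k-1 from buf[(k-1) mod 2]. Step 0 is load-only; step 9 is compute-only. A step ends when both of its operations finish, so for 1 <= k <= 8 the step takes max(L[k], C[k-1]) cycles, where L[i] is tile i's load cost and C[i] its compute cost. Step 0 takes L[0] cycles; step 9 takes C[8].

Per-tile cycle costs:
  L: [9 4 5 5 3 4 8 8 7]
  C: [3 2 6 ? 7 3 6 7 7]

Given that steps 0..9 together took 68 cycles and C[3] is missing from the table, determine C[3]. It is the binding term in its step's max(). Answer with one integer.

step 0 | dur = L[0]=9 = 9
step 1 | dur = max(L[1]=4, C[0]=3) = 4
step 2 | dur = max(L[2]=5, C[1]=2) = 5
step 3 | dur = max(L[3]=5, C[2]=6) = 6
step 4 | dur = max(L[4]=3, C[3]=?) = C[3]  (unknown; binding)
step 5 | dur = max(L[5]=4, C[4]=7) = 7
step 6 | dur = max(L[6]=8, C[5]=3) = 8
step 7 | dur = max(L[7]=8, C[6]=6) = 8
step 8 | dur = max(L[8]=7, C[7]=7) = 7
step 9 | dur = C[8]=7 = 7
sum of known step durations = 61
dur[4] = total - known = 68 - 61 = 7
C[3] is the binding max in step 4, so C[3] = dur[4] = 7

C[3] = 7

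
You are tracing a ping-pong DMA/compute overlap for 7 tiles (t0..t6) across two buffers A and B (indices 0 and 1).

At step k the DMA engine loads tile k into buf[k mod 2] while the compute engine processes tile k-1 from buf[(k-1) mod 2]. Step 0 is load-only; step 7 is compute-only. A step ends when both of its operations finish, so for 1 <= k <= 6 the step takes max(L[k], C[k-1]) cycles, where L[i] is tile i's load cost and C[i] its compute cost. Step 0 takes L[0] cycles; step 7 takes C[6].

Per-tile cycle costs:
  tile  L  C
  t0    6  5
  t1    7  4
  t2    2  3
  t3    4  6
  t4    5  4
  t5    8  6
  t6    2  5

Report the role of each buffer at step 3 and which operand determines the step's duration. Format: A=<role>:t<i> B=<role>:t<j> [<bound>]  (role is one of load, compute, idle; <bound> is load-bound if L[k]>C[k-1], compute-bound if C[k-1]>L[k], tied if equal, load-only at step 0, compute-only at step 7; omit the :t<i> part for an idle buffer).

k=0 load=t0/6c comp=- wait=6 total=6
k=1 load=t1/7c comp=t0/5c wait=7 total=13
k=2 load=t2/2c comp=t1/4c wait=4 total=17
k=3 load=t3/4c comp=t2/3c wait=4 total=21
k=4 load=t4/5c comp=t3/6c wait=6 total=27
k=5 load=t5/8c comp=t4/4c wait=8 total=35
k=6 load=t6/2c comp=t5/6c wait=6 total=41
k=7 load=- comp=t6/5c wait=5 total=46

step 3: A=compute:t2 B=load:t3 [load-bound]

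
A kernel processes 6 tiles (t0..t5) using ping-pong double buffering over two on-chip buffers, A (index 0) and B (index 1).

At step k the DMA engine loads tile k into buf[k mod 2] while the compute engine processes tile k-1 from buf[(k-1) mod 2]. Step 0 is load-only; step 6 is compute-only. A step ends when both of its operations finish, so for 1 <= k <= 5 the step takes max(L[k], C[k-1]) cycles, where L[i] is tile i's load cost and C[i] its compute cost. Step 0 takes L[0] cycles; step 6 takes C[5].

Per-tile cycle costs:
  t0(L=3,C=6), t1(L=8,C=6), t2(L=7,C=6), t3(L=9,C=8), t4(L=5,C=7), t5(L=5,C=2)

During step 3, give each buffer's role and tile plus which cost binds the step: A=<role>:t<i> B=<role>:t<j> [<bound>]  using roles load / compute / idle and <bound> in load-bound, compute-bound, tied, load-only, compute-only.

[0] DMA t0→A (3c) ∥ CU idle ⇒ 3c, clock 3
[1] DMA t1→B (8c) ∥ CU A:t0 (6c) ⇒ 8c, clock 11
[2] DMA t2→A (7c) ∥ CU B:t1 (6c) ⇒ 7c, clock 18
[3] DMA t3→B (9c) ∥ CU A:t2 (6c) ⇒ 9c, clock 27
[4] DMA t4→A (5c) ∥ CU B:t3 (8c) ⇒ 8c, clock 35
[5] DMA t5→B (5c) ∥ CU A:t4 (7c) ⇒ 7c, clock 42
[6] DMA idle ∥ CU B:t5 (2c) ⇒ 2c, clock 44

step 3: A=compute:t2 B=load:t3 [load-bound]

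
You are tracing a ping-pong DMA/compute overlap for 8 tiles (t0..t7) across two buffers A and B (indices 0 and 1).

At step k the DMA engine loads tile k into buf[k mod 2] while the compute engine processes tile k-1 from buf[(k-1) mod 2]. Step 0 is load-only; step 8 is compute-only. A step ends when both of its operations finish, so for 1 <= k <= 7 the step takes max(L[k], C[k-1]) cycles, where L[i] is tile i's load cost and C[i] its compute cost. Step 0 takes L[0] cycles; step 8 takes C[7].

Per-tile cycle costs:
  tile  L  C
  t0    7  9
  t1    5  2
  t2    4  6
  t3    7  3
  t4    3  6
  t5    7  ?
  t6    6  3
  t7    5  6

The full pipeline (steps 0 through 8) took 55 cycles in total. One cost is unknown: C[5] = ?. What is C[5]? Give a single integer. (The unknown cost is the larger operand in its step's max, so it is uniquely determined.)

step 0 | dur = L[0]=7 = 7
step 1 | dur = max(L[1]=5, C[0]=9) = 9
step 2 | dur = max(L[2]=4, C[1]=2) = 4
step 3 | dur = max(L[3]=7, C[2]=6) = 7
step 4 | dur = max(L[4]=3, C[3]=3) = 3
step 5 | dur = max(L[5]=7, C[4]=6) = 7
step 6 | dur = max(L[6]=6, C[5]=?) = C[5]  (unknown; binding)
step 7 | dur = max(L[7]=5, C[6]=3) = 5
step 8 | dur = C[7]=6 = 6
sum of known step durations = 48
dur[6] = total - known = 55 - 48 = 7
C[5] is the binding max in step 6, so C[5] = dur[6] = 7

C[5] = 7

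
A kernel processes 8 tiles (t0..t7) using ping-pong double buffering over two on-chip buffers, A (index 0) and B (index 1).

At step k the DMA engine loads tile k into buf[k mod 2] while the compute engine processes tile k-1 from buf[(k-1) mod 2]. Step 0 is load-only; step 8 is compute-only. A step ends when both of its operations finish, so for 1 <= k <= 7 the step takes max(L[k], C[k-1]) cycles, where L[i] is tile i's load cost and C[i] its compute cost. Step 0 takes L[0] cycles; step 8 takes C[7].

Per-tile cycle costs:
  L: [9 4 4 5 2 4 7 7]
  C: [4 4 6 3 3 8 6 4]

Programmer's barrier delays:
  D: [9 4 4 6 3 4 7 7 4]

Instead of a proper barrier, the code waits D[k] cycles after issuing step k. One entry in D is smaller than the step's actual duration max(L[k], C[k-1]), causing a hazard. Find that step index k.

hazard at step 6

[0] required=L[0]=9=9 vs D=9 ok
[1] required=max(L[1]=4,C[0]=4)=4 vs D=4 ok
[2] required=max(L[2]=4,C[1]=4)=4 vs D=4 ok
[3] required=max(L[3]=5,C[2]=6)=6 vs D=6 ok
[4] required=max(L[4]=2,C[3]=3)=3 vs D=3 ok
[5] required=max(L[5]=4,C[4]=3)=4 vs D=4 ok
[6] required=max(L[6]=7,C[5]=8)=8 vs D=7 SHORT
[7] required=max(L[7]=7,C[6]=6)=7 vs D=7 ok
[8] required=C[7]=4=4 vs D=4 ok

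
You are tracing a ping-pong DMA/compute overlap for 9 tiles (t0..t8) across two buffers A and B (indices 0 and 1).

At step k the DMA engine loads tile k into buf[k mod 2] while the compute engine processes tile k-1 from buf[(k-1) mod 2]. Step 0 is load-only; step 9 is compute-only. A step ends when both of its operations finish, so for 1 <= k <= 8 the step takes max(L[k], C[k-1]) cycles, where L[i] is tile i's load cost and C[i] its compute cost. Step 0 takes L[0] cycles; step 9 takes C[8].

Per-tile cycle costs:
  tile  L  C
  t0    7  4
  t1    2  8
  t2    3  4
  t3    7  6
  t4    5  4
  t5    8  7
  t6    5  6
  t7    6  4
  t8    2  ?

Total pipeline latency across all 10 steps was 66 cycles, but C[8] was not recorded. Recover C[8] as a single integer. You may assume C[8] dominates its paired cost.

C[8] = 9

step 0 | dur = L[0]=7 = 7
step 1 | dur = max(L[1]=2, C[0]=4) = 4
step 2 | dur = max(L[2]=3, C[1]=8) = 8
step 3 | dur = max(L[3]=7, C[2]=4) = 7
step 4 | dur = max(L[4]=5, C[3]=6) = 6
step 5 | dur = max(L[5]=8, C[4]=4) = 8
step 6 | dur = max(L[6]=5, C[5]=7) = 7
step 7 | dur = max(L[7]=6, C[6]=6) = 6
step 8 | dur = max(L[8]=2, C[7]=4) = 4
step 9 | dur = C[8]=? = C[8]  (unknown; binding)
sum of known step durations = 57
dur[9] = total - known = 66 - 57 = 9
C[8] is the binding max in step 9, so C[8] = dur[9] = 9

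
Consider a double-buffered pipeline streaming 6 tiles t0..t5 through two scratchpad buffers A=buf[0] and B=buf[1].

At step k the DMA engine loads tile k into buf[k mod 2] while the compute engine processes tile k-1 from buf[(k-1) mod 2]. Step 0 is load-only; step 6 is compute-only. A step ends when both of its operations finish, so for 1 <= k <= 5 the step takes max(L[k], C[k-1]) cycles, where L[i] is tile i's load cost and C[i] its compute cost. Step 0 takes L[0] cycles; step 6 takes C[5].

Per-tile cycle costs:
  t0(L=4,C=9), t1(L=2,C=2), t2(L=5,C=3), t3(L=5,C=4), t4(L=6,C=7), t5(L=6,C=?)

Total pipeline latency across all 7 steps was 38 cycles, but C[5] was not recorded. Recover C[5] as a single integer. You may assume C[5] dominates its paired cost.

C[5] = 2

step 0 = dur = L[0]=4 = 4
step 1 = dur = max(L[1]=2, C[0]=9) = 9
step 2 = dur = max(L[2]=5, C[1]=2) = 5
step 3 = dur = max(L[3]=5, C[2]=3) = 5
step 4 = dur = max(L[4]=6, C[3]=4) = 6
step 5 = dur = max(L[5]=6, C[4]=7) = 7
step 6 = dur = C[5]=? = C[5]  (unknown; binding)
sum of known step durations = 36
dur[6] = total - known = 38 - 36 = 2
C[5] is the binding max in step 6, so C[5] = dur[6] = 2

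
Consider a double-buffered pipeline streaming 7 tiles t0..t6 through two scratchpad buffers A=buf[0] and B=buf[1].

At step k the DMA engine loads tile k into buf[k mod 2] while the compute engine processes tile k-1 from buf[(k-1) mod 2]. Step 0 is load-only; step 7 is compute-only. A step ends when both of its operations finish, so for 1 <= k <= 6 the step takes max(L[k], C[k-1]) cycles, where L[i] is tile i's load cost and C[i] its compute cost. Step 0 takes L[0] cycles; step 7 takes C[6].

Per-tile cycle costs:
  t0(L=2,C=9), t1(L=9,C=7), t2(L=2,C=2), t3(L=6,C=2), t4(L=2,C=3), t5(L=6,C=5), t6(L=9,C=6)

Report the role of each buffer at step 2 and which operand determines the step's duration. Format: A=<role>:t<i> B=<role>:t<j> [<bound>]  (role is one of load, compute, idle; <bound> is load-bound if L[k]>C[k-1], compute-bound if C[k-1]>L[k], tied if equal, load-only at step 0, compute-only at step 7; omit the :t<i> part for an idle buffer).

[0] DMA t0→A (2c) ∥ CU idle ⇒ 2c, clock 2
[1] DMA t1→B (9c) ∥ CU A:t0 (9c) ⇒ 9c, clock 11
[2] DMA t2→A (2c) ∥ CU B:t1 (7c) ⇒ 7c, clock 18
[3] DMA t3→B (6c) ∥ CU A:t2 (2c) ⇒ 6c, clock 24
[4] DMA t4→A (2c) ∥ CU B:t3 (2c) ⇒ 2c, clock 26
[5] DMA t5→B (6c) ∥ CU A:t4 (3c) ⇒ 6c, clock 32
[6] DMA t6→A (9c) ∥ CU B:t5 (5c) ⇒ 9c, clock 41
[7] DMA idle ∥ CU A:t6 (6c) ⇒ 6c, clock 47

step 2: A=load:t2 B=compute:t1 [compute-bound]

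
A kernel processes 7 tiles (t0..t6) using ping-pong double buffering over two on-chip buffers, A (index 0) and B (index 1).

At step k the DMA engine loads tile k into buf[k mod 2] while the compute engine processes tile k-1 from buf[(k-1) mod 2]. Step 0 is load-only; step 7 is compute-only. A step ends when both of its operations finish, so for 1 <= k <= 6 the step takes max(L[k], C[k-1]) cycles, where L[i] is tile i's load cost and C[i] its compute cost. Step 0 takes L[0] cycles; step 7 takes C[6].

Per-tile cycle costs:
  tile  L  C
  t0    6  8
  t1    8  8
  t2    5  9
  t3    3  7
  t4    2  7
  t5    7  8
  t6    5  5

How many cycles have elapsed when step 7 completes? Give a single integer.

step 0: L[0]=6 → dur=6, Σ=6 | A=load:t0 B=idle [load-only]
step 1: L[1]=8 C[0]=8 → dur=8, Σ=14 | A=compute:t0 B=load:t1 [tied]
step 2: L[2]=5 C[1]=8 → dur=8, Σ=22 | A=load:t2 B=compute:t1 [compute-bound]
step 3: L[3]=3 C[2]=9 → dur=9, Σ=31 | A=compute:t2 B=load:t3 [compute-bound]
step 4: L[4]=2 C[3]=7 → dur=7, Σ=38 | A=load:t4 B=compute:t3 [compute-bound]
step 5: L[5]=7 C[4]=7 → dur=7, Σ=45 | A=compute:t4 B=load:t5 [tied]
step 6: L[6]=5 C[5]=8 → dur=8, Σ=53 | A=load:t6 B=compute:t5 [compute-bound]
step 7: C[6]=5 → dur=5, Σ=58 | A=compute:t6 B=idle [compute-only]

end_cycle[7] = 58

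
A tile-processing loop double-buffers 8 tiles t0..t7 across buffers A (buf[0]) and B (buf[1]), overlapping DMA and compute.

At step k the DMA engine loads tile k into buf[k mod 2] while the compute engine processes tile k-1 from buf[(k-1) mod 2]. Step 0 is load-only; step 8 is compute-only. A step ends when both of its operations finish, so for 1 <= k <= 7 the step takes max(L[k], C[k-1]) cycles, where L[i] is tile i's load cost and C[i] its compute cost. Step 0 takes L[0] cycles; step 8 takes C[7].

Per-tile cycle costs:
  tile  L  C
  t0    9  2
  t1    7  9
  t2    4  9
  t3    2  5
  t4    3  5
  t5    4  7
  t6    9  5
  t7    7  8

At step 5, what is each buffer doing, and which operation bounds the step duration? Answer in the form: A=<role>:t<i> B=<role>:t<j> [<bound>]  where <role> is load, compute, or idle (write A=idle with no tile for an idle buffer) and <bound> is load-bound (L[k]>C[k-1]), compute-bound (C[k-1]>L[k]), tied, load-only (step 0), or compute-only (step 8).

step 0: L[0]=9 → dur=9, Σ=9 | A=load:t0 B=idle [load-only]
step 1: L[1]=7 C[0]=2 → dur=7, Σ=16 | A=compute:t0 B=load:t1 [load-bound]
step 2: L[2]=4 C[1]=9 → dur=9, Σ=25 | A=load:t2 B=compute:t1 [compute-bound]
step 3: L[3]=2 C[2]=9 → dur=9, Σ=34 | A=compute:t2 B=load:t3 [compute-bound]
step 4: L[4]=3 C[3]=5 → dur=5, Σ=39 | A=load:t4 B=compute:t3 [compute-bound]
step 5: L[5]=4 C[4]=5 → dur=5, Σ=44 | A=compute:t4 B=load:t5 [compute-bound]
step 6: L[6]=9 C[5]=7 → dur=9, Σ=53 | A=load:t6 B=compute:t5 [load-bound]
step 7: L[7]=7 C[6]=5 → dur=7, Σ=60 | A=compute:t6 B=load:t7 [load-bound]
step 8: C[7]=8 → dur=8, Σ=68 | A=idle B=compute:t7 [compute-only]

step 5: A=compute:t4 B=load:t5 [compute-bound]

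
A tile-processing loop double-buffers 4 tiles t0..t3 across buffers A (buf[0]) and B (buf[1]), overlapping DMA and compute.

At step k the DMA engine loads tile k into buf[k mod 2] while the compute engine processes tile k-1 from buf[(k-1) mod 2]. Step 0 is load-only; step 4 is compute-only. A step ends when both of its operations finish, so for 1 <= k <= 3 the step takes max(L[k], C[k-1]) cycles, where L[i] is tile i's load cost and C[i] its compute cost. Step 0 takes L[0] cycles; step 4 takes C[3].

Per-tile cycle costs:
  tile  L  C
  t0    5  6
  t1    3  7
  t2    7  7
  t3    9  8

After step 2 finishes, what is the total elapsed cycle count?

end_cycle[2] = 18

[0] DMA t0→A (5c) ∥ CU idle ⇒ 5c, clock 5
[1] DMA t1→B (3c) ∥ CU A:t0 (6c) ⇒ 6c, clock 11
[2] DMA t2→A (7c) ∥ CU B:t1 (7c) ⇒ 7c, clock 18
[3] DMA t3→B (9c) ∥ CU A:t2 (7c) ⇒ 9c, clock 27
[4] DMA idle ∥ CU B:t3 (8c) ⇒ 8c, clock 35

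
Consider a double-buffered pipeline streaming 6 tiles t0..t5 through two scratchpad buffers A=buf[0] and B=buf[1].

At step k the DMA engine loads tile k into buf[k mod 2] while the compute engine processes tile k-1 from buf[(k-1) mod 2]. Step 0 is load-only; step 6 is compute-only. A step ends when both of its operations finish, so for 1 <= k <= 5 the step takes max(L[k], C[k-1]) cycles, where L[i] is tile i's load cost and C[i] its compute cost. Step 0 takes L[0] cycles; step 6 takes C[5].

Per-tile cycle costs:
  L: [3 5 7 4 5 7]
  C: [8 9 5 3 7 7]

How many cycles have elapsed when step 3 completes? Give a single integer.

end_cycle[3] = 25

[0] DMA t0→A (3c) ∥ CU idle ⇒ 3c, clock 3
[1] DMA t1→B (5c) ∥ CU A:t0 (8c) ⇒ 8c, clock 11
[2] DMA t2→A (7c) ∥ CU B:t1 (9c) ⇒ 9c, clock 20
[3] DMA t3→B (4c) ∥ CU A:t2 (5c) ⇒ 5c, clock 25
[4] DMA t4→A (5c) ∥ CU B:t3 (3c) ⇒ 5c, clock 30
[5] DMA t5→B (7c) ∥ CU A:t4 (7c) ⇒ 7c, clock 37
[6] DMA idle ∥ CU B:t5 (7c) ⇒ 7c, clock 44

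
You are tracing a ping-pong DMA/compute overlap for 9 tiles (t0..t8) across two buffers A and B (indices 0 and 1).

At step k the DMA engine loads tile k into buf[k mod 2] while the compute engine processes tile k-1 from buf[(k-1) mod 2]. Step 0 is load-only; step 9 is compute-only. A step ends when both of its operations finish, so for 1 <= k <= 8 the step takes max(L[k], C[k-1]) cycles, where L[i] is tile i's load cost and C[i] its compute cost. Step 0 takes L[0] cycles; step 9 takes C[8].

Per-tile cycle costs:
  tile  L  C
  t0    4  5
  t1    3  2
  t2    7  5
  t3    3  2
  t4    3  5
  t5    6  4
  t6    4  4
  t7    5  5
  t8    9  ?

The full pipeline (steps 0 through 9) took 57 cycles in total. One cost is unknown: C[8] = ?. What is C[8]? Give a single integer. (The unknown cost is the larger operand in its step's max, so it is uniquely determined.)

C[8] = 9

step 0 → dur = L[0]=4 = 4
step 1 → dur = max(L[1]=3, C[0]=5) = 5
step 2 → dur = max(L[2]=7, C[1]=2) = 7
step 3 → dur = max(L[3]=3, C[2]=5) = 5
step 4 → dur = max(L[4]=3, C[3]=2) = 3
step 5 → dur = max(L[5]=6, C[4]=5) = 6
step 6 → dur = max(L[6]=4, C[5]=4) = 4
step 7 → dur = max(L[7]=5, C[6]=4) = 5
step 8 → dur = max(L[8]=9, C[7]=5) = 9
step 9 → dur = C[8]=? = C[8]  (unknown; binding)
sum of known step durations = 48
dur[9] = total - known = 57 - 48 = 9
C[8] is the binding max in step 9, so C[8] = dur[9] = 9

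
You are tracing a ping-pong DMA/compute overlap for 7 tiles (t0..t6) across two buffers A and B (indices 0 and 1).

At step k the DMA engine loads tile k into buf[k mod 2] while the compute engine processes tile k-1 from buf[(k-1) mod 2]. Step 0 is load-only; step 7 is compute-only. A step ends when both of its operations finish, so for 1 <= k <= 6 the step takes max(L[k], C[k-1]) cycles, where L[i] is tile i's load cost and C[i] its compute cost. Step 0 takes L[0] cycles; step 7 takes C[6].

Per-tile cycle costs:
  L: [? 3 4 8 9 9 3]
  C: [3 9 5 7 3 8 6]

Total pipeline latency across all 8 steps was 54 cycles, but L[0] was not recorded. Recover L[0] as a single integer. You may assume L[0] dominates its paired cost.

L[0] = 2

step 0 = dur = L[0]=? = L[0]  (unknown; binding)
step 1 = dur = max(L[1]=3, C[0]=3) = 3
step 2 = dur = max(L[2]=4, C[1]=9) = 9
step 3 = dur = max(L[3]=8, C[2]=5) = 8
step 4 = dur = max(L[4]=9, C[3]=7) = 9
step 5 = dur = max(L[5]=9, C[4]=3) = 9
step 6 = dur = max(L[6]=3, C[5]=8) = 8
step 7 = dur = C[6]=6 = 6
sum of known step durations = 52
dur[0] = total - known = 54 - 52 = 2
L[0] is the binding max in step 0, so L[0] = dur[0] = 2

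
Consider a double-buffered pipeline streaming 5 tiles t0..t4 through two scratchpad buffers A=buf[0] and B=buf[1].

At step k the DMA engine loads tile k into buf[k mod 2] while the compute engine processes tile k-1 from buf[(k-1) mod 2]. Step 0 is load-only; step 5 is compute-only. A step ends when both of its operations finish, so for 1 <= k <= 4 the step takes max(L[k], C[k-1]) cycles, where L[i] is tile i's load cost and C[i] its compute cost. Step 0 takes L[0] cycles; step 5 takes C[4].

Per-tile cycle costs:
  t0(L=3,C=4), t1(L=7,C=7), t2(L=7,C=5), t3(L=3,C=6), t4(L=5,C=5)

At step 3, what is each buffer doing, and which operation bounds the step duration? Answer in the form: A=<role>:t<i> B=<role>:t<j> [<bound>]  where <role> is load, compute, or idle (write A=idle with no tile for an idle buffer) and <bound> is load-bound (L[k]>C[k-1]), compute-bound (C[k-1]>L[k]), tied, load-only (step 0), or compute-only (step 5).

[0] DMA t0→A (3c) ∥ CU idle ⇒ 3c, clock 3
[1] DMA t1→B (7c) ∥ CU A:t0 (4c) ⇒ 7c, clock 10
[2] DMA t2→A (7c) ∥ CU B:t1 (7c) ⇒ 7c, clock 17
[3] DMA t3→B (3c) ∥ CU A:t2 (5c) ⇒ 5c, clock 22
[4] DMA t4→A (5c) ∥ CU B:t3 (6c) ⇒ 6c, clock 28
[5] DMA idle ∥ CU A:t4 (5c) ⇒ 5c, clock 33

step 3: A=compute:t2 B=load:t3 [compute-bound]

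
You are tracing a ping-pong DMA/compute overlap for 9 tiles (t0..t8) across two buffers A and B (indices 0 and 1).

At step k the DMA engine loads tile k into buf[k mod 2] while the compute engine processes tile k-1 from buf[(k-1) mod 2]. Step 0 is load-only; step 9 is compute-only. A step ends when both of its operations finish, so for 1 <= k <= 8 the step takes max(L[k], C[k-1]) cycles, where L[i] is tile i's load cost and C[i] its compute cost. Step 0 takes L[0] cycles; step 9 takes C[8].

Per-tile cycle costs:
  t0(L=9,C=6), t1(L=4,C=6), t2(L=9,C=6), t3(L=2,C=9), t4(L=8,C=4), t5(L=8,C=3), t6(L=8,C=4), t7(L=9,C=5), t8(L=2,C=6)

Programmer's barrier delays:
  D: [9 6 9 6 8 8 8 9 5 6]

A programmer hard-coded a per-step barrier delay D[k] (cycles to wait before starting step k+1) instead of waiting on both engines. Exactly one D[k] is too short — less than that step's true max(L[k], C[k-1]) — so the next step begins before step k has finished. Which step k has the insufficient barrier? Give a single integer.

[0] required=L[0]=9=9 vs D=9 ok
[1] required=max(L[1]=4,C[0]=6)=6 vs D=6 ok
[2] required=max(L[2]=9,C[1]=6)=9 vs D=9 ok
[3] required=max(L[3]=2,C[2]=6)=6 vs D=6 ok
[4] required=max(L[4]=8,C[3]=9)=9 vs D=8 SHORT
[5] required=max(L[5]=8,C[4]=4)=8 vs D=8 ok
[6] required=max(L[6]=8,C[5]=3)=8 vs D=8 ok
[7] required=max(L[7]=9,C[6]=4)=9 vs D=9 ok
[8] required=max(L[8]=2,C[7]=5)=5 vs D=5 ok
[9] required=C[8]=6=6 vs D=6 ok

hazard at step 4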